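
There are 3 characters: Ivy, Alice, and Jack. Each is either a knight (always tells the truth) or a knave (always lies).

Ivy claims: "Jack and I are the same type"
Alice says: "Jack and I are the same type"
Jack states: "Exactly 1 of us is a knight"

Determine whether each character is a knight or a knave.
Ivy is a knave.
Alice is a knave.
Jack is a knight.

Verification:
- Ivy (knave) says "Jack and I are the same type" - this is FALSE (a lie) because Ivy is a knave and Jack is a knight.
- Alice (knave) says "Jack and I are the same type" - this is FALSE (a lie) because Alice is a knave and Jack is a knight.
- Jack (knight) says "Exactly 1 of us is a knight" - this is TRUE because there are 1 knights.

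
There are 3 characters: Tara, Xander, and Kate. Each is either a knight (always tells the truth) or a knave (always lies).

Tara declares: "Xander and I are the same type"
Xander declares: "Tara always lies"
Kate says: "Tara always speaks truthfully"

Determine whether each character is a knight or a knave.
Tara is a knave.
Xander is a knight.
Kate is a knave.

Verification:
- Tara (knave) says "Xander and I are the same type" - this is FALSE (a lie) because Tara is a knave and Xander is a knight.
- Xander (knight) says "Tara always lies" - this is TRUE because Tara is a knave.
- Kate (knave) says "Tara always speaks truthfully" - this is FALSE (a lie) because Tara is a knave.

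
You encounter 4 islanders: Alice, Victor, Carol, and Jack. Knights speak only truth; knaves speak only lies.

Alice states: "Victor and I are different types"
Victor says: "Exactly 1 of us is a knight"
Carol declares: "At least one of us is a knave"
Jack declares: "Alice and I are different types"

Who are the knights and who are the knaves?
Alice is a knave.
Victor is a knave.
Carol is a knight.
Jack is a knight.

Verification:
- Alice (knave) says "Victor and I are different types" - this is FALSE (a lie) because Alice is a knave and Victor is a knave.
- Victor (knave) says "Exactly 1 of us is a knight" - this is FALSE (a lie) because there are 2 knights.
- Carol (knight) says "At least one of us is a knave" - this is TRUE because Alice and Victor are knaves.
- Jack (knight) says "Alice and I are different types" - this is TRUE because Jack is a knight and Alice is a knave.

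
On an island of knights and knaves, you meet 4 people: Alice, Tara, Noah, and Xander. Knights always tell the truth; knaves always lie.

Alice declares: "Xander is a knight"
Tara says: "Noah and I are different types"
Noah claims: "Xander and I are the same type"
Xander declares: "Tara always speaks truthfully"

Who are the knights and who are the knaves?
Alice is a knight.
Tara is a knight.
Noah is a knave.
Xander is a knight.

Verification:
- Alice (knight) says "Xander is a knight" - this is TRUE because Xander is a knight.
- Tara (knight) says "Noah and I are different types" - this is TRUE because Tara is a knight and Noah is a knave.
- Noah (knave) says "Xander and I are the same type" - this is FALSE (a lie) because Noah is a knave and Xander is a knight.
- Xander (knight) says "Tara always speaks truthfully" - this is TRUE because Tara is a knight.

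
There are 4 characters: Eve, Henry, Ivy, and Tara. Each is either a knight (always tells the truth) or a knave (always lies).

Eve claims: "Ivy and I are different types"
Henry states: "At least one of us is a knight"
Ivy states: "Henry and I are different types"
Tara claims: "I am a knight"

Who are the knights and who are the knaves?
Eve is a knave.
Henry is a knave.
Ivy is a knave.
Tara is a knave.

Verification:
- Eve (knave) says "Ivy and I are different types" - this is FALSE (a lie) because Eve is a knave and Ivy is a knave.
- Henry (knave) says "At least one of us is a knight" - this is FALSE (a lie) because no one is a knight.
- Ivy (knave) says "Henry and I are different types" - this is FALSE (a lie) because Ivy is a knave and Henry is a knave.
- Tara (knave) says "I am a knight" - this is FALSE (a lie) because Tara is a knave.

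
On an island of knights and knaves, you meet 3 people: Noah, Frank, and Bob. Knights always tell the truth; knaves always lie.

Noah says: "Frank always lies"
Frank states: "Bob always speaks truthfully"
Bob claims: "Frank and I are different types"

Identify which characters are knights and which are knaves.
Noah is a knight.
Frank is a knave.
Bob is a knave.

Verification:
- Noah (knight) says "Frank always lies" - this is TRUE because Frank is a knave.
- Frank (knave) says "Bob always speaks truthfully" - this is FALSE (a lie) because Bob is a knave.
- Bob (knave) says "Frank and I are different types" - this is FALSE (a lie) because Bob is a knave and Frank is a knave.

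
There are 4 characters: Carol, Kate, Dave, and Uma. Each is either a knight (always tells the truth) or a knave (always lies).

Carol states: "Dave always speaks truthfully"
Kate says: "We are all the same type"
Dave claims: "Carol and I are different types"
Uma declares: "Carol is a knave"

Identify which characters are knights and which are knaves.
Carol is a knave.
Kate is a knave.
Dave is a knave.
Uma is a knight.

Verification:
- Carol (knave) says "Dave always speaks truthfully" - this is FALSE (a lie) because Dave is a knave.
- Kate (knave) says "We are all the same type" - this is FALSE (a lie) because Uma is a knight and Carol, Kate, and Dave are knaves.
- Dave (knave) says "Carol and I are different types" - this is FALSE (a lie) because Dave is a knave and Carol is a knave.
- Uma (knight) says "Carol is a knave" - this is TRUE because Carol is a knave.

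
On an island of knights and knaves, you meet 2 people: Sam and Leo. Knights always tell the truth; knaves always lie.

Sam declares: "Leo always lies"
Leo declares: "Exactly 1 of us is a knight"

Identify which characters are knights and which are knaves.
Sam is a knave.
Leo is a knight.

Verification:
- Sam (knave) says "Leo always lies" - this is FALSE (a lie) because Leo is a knight.
- Leo (knight) says "Exactly 1 of us is a knight" - this is TRUE because there are 1 knights.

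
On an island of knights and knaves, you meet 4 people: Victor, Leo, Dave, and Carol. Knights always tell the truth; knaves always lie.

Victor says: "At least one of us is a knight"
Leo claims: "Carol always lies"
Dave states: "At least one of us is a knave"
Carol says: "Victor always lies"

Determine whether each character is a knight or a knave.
Victor is a knight.
Leo is a knight.
Dave is a knight.
Carol is a knave.

Verification:
- Victor (knight) says "At least one of us is a knight" - this is TRUE because Victor, Leo, and Dave are knights.
- Leo (knight) says "Carol always lies" - this is TRUE because Carol is a knave.
- Dave (knight) says "At least one of us is a knave" - this is TRUE because Carol is a knave.
- Carol (knave) says "Victor always lies" - this is FALSE (a lie) because Victor is a knight.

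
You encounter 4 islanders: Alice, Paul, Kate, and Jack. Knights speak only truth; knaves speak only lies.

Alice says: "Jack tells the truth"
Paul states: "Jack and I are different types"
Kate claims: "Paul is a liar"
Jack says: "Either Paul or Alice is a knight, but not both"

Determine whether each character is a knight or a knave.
Alice is a knave.
Paul is a knave.
Kate is a knight.
Jack is a knave.

Verification:
- Alice (knave) says "Jack tells the truth" - this is FALSE (a lie) because Jack is a knave.
- Paul (knave) says "Jack and I are different types" - this is FALSE (a lie) because Paul is a knave and Jack is a knave.
- Kate (knight) says "Paul is a liar" - this is TRUE because Paul is a knave.
- Jack (knave) says "Either Paul or Alice is a knight, but not both" - this is FALSE (a lie) because Paul is a knave and Alice is a knave.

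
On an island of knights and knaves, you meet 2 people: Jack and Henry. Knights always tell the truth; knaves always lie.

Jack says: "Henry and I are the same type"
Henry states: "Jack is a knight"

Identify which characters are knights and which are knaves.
Jack is a knight.
Henry is a knight.

Verification:
- Jack (knight) says "Henry and I are the same type" - this is TRUE because Jack is a knight and Henry is a knight.
- Henry (knight) says "Jack is a knight" - this is TRUE because Jack is a knight.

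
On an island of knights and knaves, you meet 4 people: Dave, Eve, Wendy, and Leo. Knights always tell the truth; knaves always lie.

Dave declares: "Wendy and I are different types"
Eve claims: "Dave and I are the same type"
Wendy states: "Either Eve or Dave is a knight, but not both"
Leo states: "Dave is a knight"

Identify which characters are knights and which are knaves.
Dave is a knight.
Eve is a knight.
Wendy is a knave.
Leo is a knight.

Verification:
- Dave (knight) says "Wendy and I are different types" - this is TRUE because Dave is a knight and Wendy is a knave.
- Eve (knight) says "Dave and I are the same type" - this is TRUE because Eve is a knight and Dave is a knight.
- Wendy (knave) says "Either Eve or Dave is a knight, but not both" - this is FALSE (a lie) because Eve is a knight and Dave is a knight.
- Leo (knight) says "Dave is a knight" - this is TRUE because Dave is a knight.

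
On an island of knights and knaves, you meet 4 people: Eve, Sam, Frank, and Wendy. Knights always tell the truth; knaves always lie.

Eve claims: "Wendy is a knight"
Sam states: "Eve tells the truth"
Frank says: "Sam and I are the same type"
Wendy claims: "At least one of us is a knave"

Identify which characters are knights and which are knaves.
Eve is a knight.
Sam is a knight.
Frank is a knave.
Wendy is a knight.

Verification:
- Eve (knight) says "Wendy is a knight" - this is TRUE because Wendy is a knight.
- Sam (knight) says "Eve tells the truth" - this is TRUE because Eve is a knight.
- Frank (knave) says "Sam and I are the same type" - this is FALSE (a lie) because Frank is a knave and Sam is a knight.
- Wendy (knight) says "At least one of us is a knave" - this is TRUE because Frank is a knave.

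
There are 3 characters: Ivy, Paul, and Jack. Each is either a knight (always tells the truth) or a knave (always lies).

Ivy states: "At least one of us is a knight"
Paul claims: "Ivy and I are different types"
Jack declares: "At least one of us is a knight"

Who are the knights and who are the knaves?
Ivy is a knave.
Paul is a knave.
Jack is a knave.

Verification:
- Ivy (knave) says "At least one of us is a knight" - this is FALSE (a lie) because no one is a knight.
- Paul (knave) says "Ivy and I are different types" - this is FALSE (a lie) because Paul is a knave and Ivy is a knave.
- Jack (knave) says "At least one of us is a knight" - this is FALSE (a lie) because no one is a knight.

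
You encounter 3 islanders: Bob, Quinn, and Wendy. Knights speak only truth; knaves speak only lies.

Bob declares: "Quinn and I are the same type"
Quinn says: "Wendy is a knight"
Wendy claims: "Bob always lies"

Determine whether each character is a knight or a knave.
Bob is a knave.
Quinn is a knight.
Wendy is a knight.

Verification:
- Bob (knave) says "Quinn and I are the same type" - this is FALSE (a lie) because Bob is a knave and Quinn is a knight.
- Quinn (knight) says "Wendy is a knight" - this is TRUE because Wendy is a knight.
- Wendy (knight) says "Bob always lies" - this is TRUE because Bob is a knave.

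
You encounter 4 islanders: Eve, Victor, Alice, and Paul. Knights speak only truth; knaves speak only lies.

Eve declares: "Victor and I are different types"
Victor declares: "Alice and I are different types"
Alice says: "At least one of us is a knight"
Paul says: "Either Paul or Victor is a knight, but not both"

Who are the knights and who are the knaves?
Eve is a knave.
Victor is a knave.
Alice is a knave.
Paul is a knave.

Verification:
- Eve (knave) says "Victor and I are different types" - this is FALSE (a lie) because Eve is a knave and Victor is a knave.
- Victor (knave) says "Alice and I are different types" - this is FALSE (a lie) because Victor is a knave and Alice is a knave.
- Alice (knave) says "At least one of us is a knight" - this is FALSE (a lie) because no one is a knight.
- Paul (knave) says "Either Paul or Victor is a knight, but not both" - this is FALSE (a lie) because Paul is a knave and Victor is a knave.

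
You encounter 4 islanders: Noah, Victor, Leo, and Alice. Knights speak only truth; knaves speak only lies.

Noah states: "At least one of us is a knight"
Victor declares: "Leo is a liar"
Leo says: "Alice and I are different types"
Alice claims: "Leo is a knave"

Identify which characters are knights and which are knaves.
Noah is a knight.
Victor is a knave.
Leo is a knight.
Alice is a knave.

Verification:
- Noah (knight) says "At least one of us is a knight" - this is TRUE because Noah and Leo are knights.
- Victor (knave) says "Leo is a liar" - this is FALSE (a lie) because Leo is a knight.
- Leo (knight) says "Alice and I are different types" - this is TRUE because Leo is a knight and Alice is a knave.
- Alice (knave) says "Leo is a knave" - this is FALSE (a lie) because Leo is a knight.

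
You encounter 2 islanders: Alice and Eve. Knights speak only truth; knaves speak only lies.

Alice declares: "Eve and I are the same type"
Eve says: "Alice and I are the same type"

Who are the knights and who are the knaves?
Alice is a knight.
Eve is a knight.

Verification:
- Alice (knight) says "Eve and I are the same type" - this is TRUE because Alice is a knight and Eve is a knight.
- Eve (knight) says "Alice and I are the same type" - this is TRUE because Eve is a knight and Alice is a knight.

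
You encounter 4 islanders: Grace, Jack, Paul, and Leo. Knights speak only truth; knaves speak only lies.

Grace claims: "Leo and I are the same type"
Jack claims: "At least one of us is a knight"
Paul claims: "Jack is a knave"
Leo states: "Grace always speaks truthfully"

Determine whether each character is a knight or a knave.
Grace is a knight.
Jack is a knight.
Paul is a knave.
Leo is a knight.

Verification:
- Grace (knight) says "Leo and I are the same type" - this is TRUE because Grace is a knight and Leo is a knight.
- Jack (knight) says "At least one of us is a knight" - this is TRUE because Grace, Jack, and Leo are knights.
- Paul (knave) says "Jack is a knave" - this is FALSE (a lie) because Jack is a knight.
- Leo (knight) says "Grace always speaks truthfully" - this is TRUE because Grace is a knight.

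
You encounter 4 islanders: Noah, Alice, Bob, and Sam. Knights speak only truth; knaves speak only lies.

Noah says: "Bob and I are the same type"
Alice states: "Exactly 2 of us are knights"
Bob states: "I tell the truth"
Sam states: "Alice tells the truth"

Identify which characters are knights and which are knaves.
Noah is a knave.
Alice is a knave.
Bob is a knight.
Sam is a knave.

Verification:
- Noah (knave) says "Bob and I are the same type" - this is FALSE (a lie) because Noah is a knave and Bob is a knight.
- Alice (knave) says "Exactly 2 of us are knights" - this is FALSE (a lie) because there are 1 knights.
- Bob (knight) says "I tell the truth" - this is TRUE because Bob is a knight.
- Sam (knave) says "Alice tells the truth" - this is FALSE (a lie) because Alice is a knave.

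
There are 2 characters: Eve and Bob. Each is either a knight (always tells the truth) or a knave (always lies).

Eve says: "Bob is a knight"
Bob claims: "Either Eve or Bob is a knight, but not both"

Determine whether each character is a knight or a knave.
Eve is a knave.
Bob is a knave.

Verification:
- Eve (knave) says "Bob is a knight" - this is FALSE (a lie) because Bob is a knave.
- Bob (knave) says "Either Eve or Bob is a knight, but not both" - this is FALSE (a lie) because Eve is a knave and Bob is a knave.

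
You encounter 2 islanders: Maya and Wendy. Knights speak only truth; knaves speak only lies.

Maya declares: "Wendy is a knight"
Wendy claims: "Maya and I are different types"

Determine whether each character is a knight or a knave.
Maya is a knave.
Wendy is a knave.

Verification:
- Maya (knave) says "Wendy is a knight" - this is FALSE (a lie) because Wendy is a knave.
- Wendy (knave) says "Maya and I are different types" - this is FALSE (a lie) because Wendy is a knave and Maya is a knave.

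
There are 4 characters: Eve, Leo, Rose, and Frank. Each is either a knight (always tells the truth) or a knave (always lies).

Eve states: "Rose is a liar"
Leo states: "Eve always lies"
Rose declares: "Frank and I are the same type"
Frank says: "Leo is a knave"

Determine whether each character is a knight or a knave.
Eve is a knight.
Leo is a knave.
Rose is a knave.
Frank is a knight.

Verification:
- Eve (knight) says "Rose is a liar" - this is TRUE because Rose is a knave.
- Leo (knave) says "Eve always lies" - this is FALSE (a lie) because Eve is a knight.
- Rose (knave) says "Frank and I are the same type" - this is FALSE (a lie) because Rose is a knave and Frank is a knight.
- Frank (knight) says "Leo is a knave" - this is TRUE because Leo is a knave.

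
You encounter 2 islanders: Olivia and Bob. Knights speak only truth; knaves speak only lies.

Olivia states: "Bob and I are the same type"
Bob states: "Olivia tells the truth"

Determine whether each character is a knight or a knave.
Olivia is a knight.
Bob is a knight.

Verification:
- Olivia (knight) says "Bob and I are the same type" - this is TRUE because Olivia is a knight and Bob is a knight.
- Bob (knight) says "Olivia tells the truth" - this is TRUE because Olivia is a knight.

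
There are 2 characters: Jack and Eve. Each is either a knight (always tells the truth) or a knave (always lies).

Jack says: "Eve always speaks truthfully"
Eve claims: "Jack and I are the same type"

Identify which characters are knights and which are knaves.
Jack is a knight.
Eve is a knight.

Verification:
- Jack (knight) says "Eve always speaks truthfully" - this is TRUE because Eve is a knight.
- Eve (knight) says "Jack and I are the same type" - this is TRUE because Eve is a knight and Jack is a knight.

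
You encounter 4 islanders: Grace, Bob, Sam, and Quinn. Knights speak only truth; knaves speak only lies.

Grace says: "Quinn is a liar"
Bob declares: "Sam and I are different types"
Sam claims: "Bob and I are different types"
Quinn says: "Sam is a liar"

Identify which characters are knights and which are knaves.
Grace is a knave.
Bob is a knave.
Sam is a knave.
Quinn is a knight.

Verification:
- Grace (knave) says "Quinn is a liar" - this is FALSE (a lie) because Quinn is a knight.
- Bob (knave) says "Sam and I are different types" - this is FALSE (a lie) because Bob is a knave and Sam is a knave.
- Sam (knave) says "Bob and I are different types" - this is FALSE (a lie) because Sam is a knave and Bob is a knave.
- Quinn (knight) says "Sam is a liar" - this is TRUE because Sam is a knave.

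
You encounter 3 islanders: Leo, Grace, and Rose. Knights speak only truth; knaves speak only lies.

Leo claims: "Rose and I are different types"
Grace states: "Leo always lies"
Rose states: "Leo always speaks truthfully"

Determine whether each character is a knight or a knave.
Leo is a knave.
Grace is a knight.
Rose is a knave.

Verification:
- Leo (knave) says "Rose and I are different types" - this is FALSE (a lie) because Leo is a knave and Rose is a knave.
- Grace (knight) says "Leo always lies" - this is TRUE because Leo is a knave.
- Rose (knave) says "Leo always speaks truthfully" - this is FALSE (a lie) because Leo is a knave.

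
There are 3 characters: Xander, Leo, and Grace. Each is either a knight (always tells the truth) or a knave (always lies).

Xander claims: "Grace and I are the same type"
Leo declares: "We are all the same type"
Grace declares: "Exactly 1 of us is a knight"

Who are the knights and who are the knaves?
Xander is a knave.
Leo is a knave.
Grace is a knight.

Verification:
- Xander (knave) says "Grace and I are the same type" - this is FALSE (a lie) because Xander is a knave and Grace is a knight.
- Leo (knave) says "We are all the same type" - this is FALSE (a lie) because Grace is a knight and Xander and Leo are knaves.
- Grace (knight) says "Exactly 1 of us is a knight" - this is TRUE because there are 1 knights.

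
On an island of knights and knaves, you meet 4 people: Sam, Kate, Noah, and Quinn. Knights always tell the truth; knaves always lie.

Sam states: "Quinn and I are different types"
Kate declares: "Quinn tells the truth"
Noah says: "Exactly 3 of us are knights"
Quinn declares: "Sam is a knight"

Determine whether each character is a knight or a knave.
Sam is a knave.
Kate is a knave.
Noah is a knave.
Quinn is a knave.

Verification:
- Sam (knave) says "Quinn and I are different types" - this is FALSE (a lie) because Sam is a knave and Quinn is a knave.
- Kate (knave) says "Quinn tells the truth" - this is FALSE (a lie) because Quinn is a knave.
- Noah (knave) says "Exactly 3 of us are knights" - this is FALSE (a lie) because there are 0 knights.
- Quinn (knave) says "Sam is a knight" - this is FALSE (a lie) because Sam is a knave.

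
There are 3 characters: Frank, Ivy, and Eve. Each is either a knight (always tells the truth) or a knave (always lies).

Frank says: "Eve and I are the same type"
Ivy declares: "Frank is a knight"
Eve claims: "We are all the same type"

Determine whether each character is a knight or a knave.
Frank is a knight.
Ivy is a knight.
Eve is a knight.

Verification:
- Frank (knight) says "Eve and I are the same type" - this is TRUE because Frank is a knight and Eve is a knight.
- Ivy (knight) says "Frank is a knight" - this is TRUE because Frank is a knight.
- Eve (knight) says "We are all the same type" - this is TRUE because Frank, Ivy, and Eve are knights.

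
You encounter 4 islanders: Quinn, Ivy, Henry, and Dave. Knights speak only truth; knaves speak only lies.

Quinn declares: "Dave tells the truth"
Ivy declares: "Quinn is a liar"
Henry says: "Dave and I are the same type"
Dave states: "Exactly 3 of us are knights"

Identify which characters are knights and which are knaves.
Quinn is a knight.
Ivy is a knave.
Henry is a knight.
Dave is a knight.

Verification:
- Quinn (knight) says "Dave tells the truth" - this is TRUE because Dave is a knight.
- Ivy (knave) says "Quinn is a liar" - this is FALSE (a lie) because Quinn is a knight.
- Henry (knight) says "Dave and I are the same type" - this is TRUE because Henry is a knight and Dave is a knight.
- Dave (knight) says "Exactly 3 of us are knights" - this is TRUE because there are 3 knights.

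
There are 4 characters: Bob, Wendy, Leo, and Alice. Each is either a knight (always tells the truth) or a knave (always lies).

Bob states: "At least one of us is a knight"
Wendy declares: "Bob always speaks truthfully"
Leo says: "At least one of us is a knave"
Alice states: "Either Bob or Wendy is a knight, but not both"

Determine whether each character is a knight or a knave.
Bob is a knight.
Wendy is a knight.
Leo is a knight.
Alice is a knave.

Verification:
- Bob (knight) says "At least one of us is a knight" - this is TRUE because Bob, Wendy, and Leo are knights.
- Wendy (knight) says "Bob always speaks truthfully" - this is TRUE because Bob is a knight.
- Leo (knight) says "At least one of us is a knave" - this is TRUE because Alice is a knave.
- Alice (knave) says "Either Bob or Wendy is a knight, but not both" - this is FALSE (a lie) because Bob is a knight and Wendy is a knight.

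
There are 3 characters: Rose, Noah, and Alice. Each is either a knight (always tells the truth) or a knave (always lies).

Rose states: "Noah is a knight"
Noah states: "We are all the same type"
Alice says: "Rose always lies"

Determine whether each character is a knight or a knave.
Rose is a knave.
Noah is a knave.
Alice is a knight.

Verification:
- Rose (knave) says "Noah is a knight" - this is FALSE (a lie) because Noah is a knave.
- Noah (knave) says "We are all the same type" - this is FALSE (a lie) because Alice is a knight and Rose and Noah are knaves.
- Alice (knight) says "Rose always lies" - this is TRUE because Rose is a knave.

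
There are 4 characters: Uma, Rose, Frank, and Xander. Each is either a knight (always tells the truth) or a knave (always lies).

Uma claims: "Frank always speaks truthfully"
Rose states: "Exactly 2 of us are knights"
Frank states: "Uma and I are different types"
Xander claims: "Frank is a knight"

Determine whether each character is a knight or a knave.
Uma is a knave.
Rose is a knave.
Frank is a knave.
Xander is a knave.

Verification:
- Uma (knave) says "Frank always speaks truthfully" - this is FALSE (a lie) because Frank is a knave.
- Rose (knave) says "Exactly 2 of us are knights" - this is FALSE (a lie) because there are 0 knights.
- Frank (knave) says "Uma and I are different types" - this is FALSE (a lie) because Frank is a knave and Uma is a knave.
- Xander (knave) says "Frank is a knight" - this is FALSE (a lie) because Frank is a knave.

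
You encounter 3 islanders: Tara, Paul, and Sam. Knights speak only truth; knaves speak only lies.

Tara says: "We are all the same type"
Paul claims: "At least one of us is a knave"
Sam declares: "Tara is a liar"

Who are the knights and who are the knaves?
Tara is a knave.
Paul is a knight.
Sam is a knight.

Verification:
- Tara (knave) says "We are all the same type" - this is FALSE (a lie) because Paul and Sam are knights and Tara is a knave.
- Paul (knight) says "At least one of us is a knave" - this is TRUE because Tara is a knave.
- Sam (knight) says "Tara is a liar" - this is TRUE because Tara is a knave.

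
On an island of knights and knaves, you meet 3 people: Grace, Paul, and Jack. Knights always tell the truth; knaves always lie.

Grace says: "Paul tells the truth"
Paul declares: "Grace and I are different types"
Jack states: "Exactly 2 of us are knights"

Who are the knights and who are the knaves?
Grace is a knave.
Paul is a knave.
Jack is a knave.

Verification:
- Grace (knave) says "Paul tells the truth" - this is FALSE (a lie) because Paul is a knave.
- Paul (knave) says "Grace and I are different types" - this is FALSE (a lie) because Paul is a knave and Grace is a knave.
- Jack (knave) says "Exactly 2 of us are knights" - this is FALSE (a lie) because there are 0 knights.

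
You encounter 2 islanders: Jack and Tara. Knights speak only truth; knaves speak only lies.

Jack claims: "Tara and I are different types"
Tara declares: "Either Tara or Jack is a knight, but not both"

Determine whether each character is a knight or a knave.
Jack is a knave.
Tara is a knave.

Verification:
- Jack (knave) says "Tara and I are different types" - this is FALSE (a lie) because Jack is a knave and Tara is a knave.
- Tara (knave) says "Either Tara or Jack is a knight, but not both" - this is FALSE (a lie) because Tara is a knave and Jack is a knave.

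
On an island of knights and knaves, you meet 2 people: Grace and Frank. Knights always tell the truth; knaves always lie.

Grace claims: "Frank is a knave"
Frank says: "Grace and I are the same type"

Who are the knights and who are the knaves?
Grace is a knight.
Frank is a knave.

Verification:
- Grace (knight) says "Frank is a knave" - this is TRUE because Frank is a knave.
- Frank (knave) says "Grace and I are the same type" - this is FALSE (a lie) because Frank is a knave and Grace is a knight.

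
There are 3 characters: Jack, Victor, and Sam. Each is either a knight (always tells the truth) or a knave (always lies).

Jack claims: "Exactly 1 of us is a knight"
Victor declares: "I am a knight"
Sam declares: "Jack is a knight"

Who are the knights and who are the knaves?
Jack is a knave.
Victor is a knave.
Sam is a knave.

Verification:
- Jack (knave) says "Exactly 1 of us is a knight" - this is FALSE (a lie) because there are 0 knights.
- Victor (knave) says "I am a knight" - this is FALSE (a lie) because Victor is a knave.
- Sam (knave) says "Jack is a knight" - this is FALSE (a lie) because Jack is a knave.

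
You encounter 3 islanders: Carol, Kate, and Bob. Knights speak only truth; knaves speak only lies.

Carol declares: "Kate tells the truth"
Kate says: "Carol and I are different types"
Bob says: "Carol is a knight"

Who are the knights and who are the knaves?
Carol is a knave.
Kate is a knave.
Bob is a knave.

Verification:
- Carol (knave) says "Kate tells the truth" - this is FALSE (a lie) because Kate is a knave.
- Kate (knave) says "Carol and I are different types" - this is FALSE (a lie) because Kate is a knave and Carol is a knave.
- Bob (knave) says "Carol is a knight" - this is FALSE (a lie) because Carol is a knave.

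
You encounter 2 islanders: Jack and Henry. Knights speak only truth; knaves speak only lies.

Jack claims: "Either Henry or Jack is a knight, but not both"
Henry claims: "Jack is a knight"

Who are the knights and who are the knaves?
Jack is a knave.
Henry is a knave.

Verification:
- Jack (knave) says "Either Henry or Jack is a knight, but not both" - this is FALSE (a lie) because Henry is a knave and Jack is a knave.
- Henry (knave) says "Jack is a knight" - this is FALSE (a lie) because Jack is a knave.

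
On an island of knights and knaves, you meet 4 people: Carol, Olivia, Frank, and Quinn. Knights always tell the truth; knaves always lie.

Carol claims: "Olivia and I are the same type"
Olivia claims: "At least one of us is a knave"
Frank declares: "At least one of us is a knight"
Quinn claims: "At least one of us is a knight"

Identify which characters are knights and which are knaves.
Carol is a knave.
Olivia is a knight.
Frank is a knight.
Quinn is a knight.

Verification:
- Carol (knave) says "Olivia and I are the same type" - this is FALSE (a lie) because Carol is a knave and Olivia is a knight.
- Olivia (knight) says "At least one of us is a knave" - this is TRUE because Carol is a knave.
- Frank (knight) says "At least one of us is a knight" - this is TRUE because Olivia, Frank, and Quinn are knights.
- Quinn (knight) says "At least one of us is a knight" - this is TRUE because Olivia, Frank, and Quinn are knights.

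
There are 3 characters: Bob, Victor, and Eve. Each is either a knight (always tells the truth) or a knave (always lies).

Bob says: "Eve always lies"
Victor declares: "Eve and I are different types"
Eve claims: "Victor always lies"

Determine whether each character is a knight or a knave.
Bob is a knight.
Victor is a knight.
Eve is a knave.

Verification:
- Bob (knight) says "Eve always lies" - this is TRUE because Eve is a knave.
- Victor (knight) says "Eve and I are different types" - this is TRUE because Victor is a knight and Eve is a knave.
- Eve (knave) says "Victor always lies" - this is FALSE (a lie) because Victor is a knight.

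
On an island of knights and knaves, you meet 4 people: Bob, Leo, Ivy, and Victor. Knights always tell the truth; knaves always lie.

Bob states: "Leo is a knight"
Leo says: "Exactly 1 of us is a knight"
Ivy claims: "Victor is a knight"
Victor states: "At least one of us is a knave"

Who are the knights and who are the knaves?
Bob is a knave.
Leo is a knave.
Ivy is a knight.
Victor is a knight.

Verification:
- Bob (knave) says "Leo is a knight" - this is FALSE (a lie) because Leo is a knave.
- Leo (knave) says "Exactly 1 of us is a knight" - this is FALSE (a lie) because there are 2 knights.
- Ivy (knight) says "Victor is a knight" - this is TRUE because Victor is a knight.
- Victor (knight) says "At least one of us is a knave" - this is TRUE because Bob and Leo are knaves.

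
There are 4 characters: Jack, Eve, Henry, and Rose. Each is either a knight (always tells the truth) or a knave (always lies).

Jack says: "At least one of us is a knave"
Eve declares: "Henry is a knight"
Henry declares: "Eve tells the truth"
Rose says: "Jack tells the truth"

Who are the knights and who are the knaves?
Jack is a knight.
Eve is a knave.
Henry is a knave.
Rose is a knight.

Verification:
- Jack (knight) says "At least one of us is a knave" - this is TRUE because Eve and Henry are knaves.
- Eve (knave) says "Henry is a knight" - this is FALSE (a lie) because Henry is a knave.
- Henry (knave) says "Eve tells the truth" - this is FALSE (a lie) because Eve is a knave.
- Rose (knight) says "Jack tells the truth" - this is TRUE because Jack is a knight.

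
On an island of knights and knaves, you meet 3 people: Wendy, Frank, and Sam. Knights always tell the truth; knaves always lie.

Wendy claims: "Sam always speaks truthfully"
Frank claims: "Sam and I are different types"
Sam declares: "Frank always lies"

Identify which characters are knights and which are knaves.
Wendy is a knave.
Frank is a knight.
Sam is a knave.

Verification:
- Wendy (knave) says "Sam always speaks truthfully" - this is FALSE (a lie) because Sam is a knave.
- Frank (knight) says "Sam and I are different types" - this is TRUE because Frank is a knight and Sam is a knave.
- Sam (knave) says "Frank always lies" - this is FALSE (a lie) because Frank is a knight.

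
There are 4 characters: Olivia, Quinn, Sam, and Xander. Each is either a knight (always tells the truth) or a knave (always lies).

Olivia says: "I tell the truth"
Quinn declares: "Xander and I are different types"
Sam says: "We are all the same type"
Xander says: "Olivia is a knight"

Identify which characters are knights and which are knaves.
Olivia is a knave.
Quinn is a knight.
Sam is a knave.
Xander is a knave.

Verification:
- Olivia (knave) says "I tell the truth" - this is FALSE (a lie) because Olivia is a knave.
- Quinn (knight) says "Xander and I are different types" - this is TRUE because Quinn is a knight and Xander is a knave.
- Sam (knave) says "We are all the same type" - this is FALSE (a lie) because Quinn is a knight and Olivia, Sam, and Xander are knaves.
- Xander (knave) says "Olivia is a knight" - this is FALSE (a lie) because Olivia is a knave.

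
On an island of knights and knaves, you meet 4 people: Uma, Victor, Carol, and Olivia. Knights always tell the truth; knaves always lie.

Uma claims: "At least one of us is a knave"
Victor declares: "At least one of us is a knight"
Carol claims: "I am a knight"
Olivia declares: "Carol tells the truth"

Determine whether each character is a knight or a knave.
Uma is a knight.
Victor is a knight.
Carol is a knave.
Olivia is a knave.

Verification:
- Uma (knight) says "At least one of us is a knave" - this is TRUE because Carol and Olivia are knaves.
- Victor (knight) says "At least one of us is a knight" - this is TRUE because Uma and Victor are knights.
- Carol (knave) says "I am a knight" - this is FALSE (a lie) because Carol is a knave.
- Olivia (knave) says "Carol tells the truth" - this is FALSE (a lie) because Carol is a knave.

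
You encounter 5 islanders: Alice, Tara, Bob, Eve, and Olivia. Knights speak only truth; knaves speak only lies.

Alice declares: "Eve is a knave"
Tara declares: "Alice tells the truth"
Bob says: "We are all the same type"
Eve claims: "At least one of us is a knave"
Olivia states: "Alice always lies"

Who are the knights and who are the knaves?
Alice is a knave.
Tara is a knave.
Bob is a knave.
Eve is a knight.
Olivia is a knight.

Verification:
- Alice (knave) says "Eve is a knave" - this is FALSE (a lie) because Eve is a knight.
- Tara (knave) says "Alice tells the truth" - this is FALSE (a lie) because Alice is a knave.
- Bob (knave) says "We are all the same type" - this is FALSE (a lie) because Eve and Olivia are knights and Alice, Tara, and Bob are knaves.
- Eve (knight) says "At least one of us is a knave" - this is TRUE because Alice, Tara, and Bob are knaves.
- Olivia (knight) says "Alice always lies" - this is TRUE because Alice is a knave.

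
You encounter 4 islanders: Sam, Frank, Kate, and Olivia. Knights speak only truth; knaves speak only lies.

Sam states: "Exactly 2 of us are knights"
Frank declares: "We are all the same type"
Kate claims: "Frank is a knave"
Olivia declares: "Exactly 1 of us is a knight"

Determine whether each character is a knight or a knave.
Sam is a knight.
Frank is a knave.
Kate is a knight.
Olivia is a knave.

Verification:
- Sam (knight) says "Exactly 2 of us are knights" - this is TRUE because there are 2 knights.
- Frank (knave) says "We are all the same type" - this is FALSE (a lie) because Sam and Kate are knights and Frank and Olivia are knaves.
- Kate (knight) says "Frank is a knave" - this is TRUE because Frank is a knave.
- Olivia (knave) says "Exactly 1 of us is a knight" - this is FALSE (a lie) because there are 2 knights.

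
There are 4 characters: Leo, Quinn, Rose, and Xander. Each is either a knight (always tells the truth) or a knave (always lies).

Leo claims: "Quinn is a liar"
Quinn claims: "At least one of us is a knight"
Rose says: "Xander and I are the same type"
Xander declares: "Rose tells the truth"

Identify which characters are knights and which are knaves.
Leo is a knave.
Quinn is a knight.
Rose is a knight.
Xander is a knight.

Verification:
- Leo (knave) says "Quinn is a liar" - this is FALSE (a lie) because Quinn is a knight.
- Quinn (knight) says "At least one of us is a knight" - this is TRUE because Quinn, Rose, and Xander are knights.
- Rose (knight) says "Xander and I are the same type" - this is TRUE because Rose is a knight and Xander is a knight.
- Xander (knight) says "Rose tells the truth" - this is TRUE because Rose is a knight.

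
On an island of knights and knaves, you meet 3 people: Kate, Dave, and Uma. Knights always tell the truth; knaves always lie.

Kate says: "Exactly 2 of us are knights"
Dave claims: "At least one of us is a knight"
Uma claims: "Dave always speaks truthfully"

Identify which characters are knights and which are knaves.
Kate is a knave.
Dave is a knave.
Uma is a knave.

Verification:
- Kate (knave) says "Exactly 2 of us are knights" - this is FALSE (a lie) because there are 0 knights.
- Dave (knave) says "At least one of us is a knight" - this is FALSE (a lie) because no one is a knight.
- Uma (knave) says "Dave always speaks truthfully" - this is FALSE (a lie) because Dave is a knave.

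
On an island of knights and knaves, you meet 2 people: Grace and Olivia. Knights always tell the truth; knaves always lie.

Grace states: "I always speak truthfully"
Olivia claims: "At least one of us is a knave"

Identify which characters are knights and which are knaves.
Grace is a knave.
Olivia is a knight.

Verification:
- Grace (knave) says "I always speak truthfully" - this is FALSE (a lie) because Grace is a knave.
- Olivia (knight) says "At least one of us is a knave" - this is TRUE because Grace is a knave.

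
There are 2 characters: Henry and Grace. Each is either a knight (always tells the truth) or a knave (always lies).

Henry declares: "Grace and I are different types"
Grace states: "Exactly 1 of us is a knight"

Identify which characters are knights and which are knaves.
Henry is a knave.
Grace is a knave.

Verification:
- Henry (knave) says "Grace and I are different types" - this is FALSE (a lie) because Henry is a knave and Grace is a knave.
- Grace (knave) says "Exactly 1 of us is a knight" - this is FALSE (a lie) because there are 0 knights.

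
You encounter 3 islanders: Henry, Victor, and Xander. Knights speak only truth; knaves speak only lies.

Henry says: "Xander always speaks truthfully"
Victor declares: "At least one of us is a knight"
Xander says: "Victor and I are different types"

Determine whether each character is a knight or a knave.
Henry is a knave.
Victor is a knave.
Xander is a knave.

Verification:
- Henry (knave) says "Xander always speaks truthfully" - this is FALSE (a lie) because Xander is a knave.
- Victor (knave) says "At least one of us is a knight" - this is FALSE (a lie) because no one is a knight.
- Xander (knave) says "Victor and I are different types" - this is FALSE (a lie) because Xander is a knave and Victor is a knave.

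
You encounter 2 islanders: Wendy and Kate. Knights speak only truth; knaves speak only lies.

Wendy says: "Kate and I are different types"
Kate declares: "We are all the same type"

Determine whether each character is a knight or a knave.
Wendy is a knight.
Kate is a knave.

Verification:
- Wendy (knight) says "Kate and I are different types" - this is TRUE because Wendy is a knight and Kate is a knave.
- Kate (knave) says "We are all the same type" - this is FALSE (a lie) because Wendy is a knight and Kate is a knave.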